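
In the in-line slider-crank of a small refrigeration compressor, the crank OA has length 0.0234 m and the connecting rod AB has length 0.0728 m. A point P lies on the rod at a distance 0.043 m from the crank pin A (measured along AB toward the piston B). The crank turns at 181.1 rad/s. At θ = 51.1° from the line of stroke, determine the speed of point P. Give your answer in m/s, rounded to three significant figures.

3.86

ω = 181.1 rad/s.  Crank-pin speed |V_A| = rω = 4.2377 m/s, perpendicular to OA.
Rod angle: sinφ = −(r/L) sinθ ⇒ φ = -14.486°; ω_rod = −rω cosθ/√(L²−r²sin²θ) = -37.754 rad/s.
V_P = V_A + ω_rod × AP, with AP = 0.043 m along the rod.
Components: V_Px = −rω sinθ − a·ω_rod·sinφ = -3.7041 m/s;  V_Py = rω cosθ + a·ω_rod·cosφ = +1.0893 m/s.
|V_P| = √(V_Px² + V_Py²) = 3.8609 m/s.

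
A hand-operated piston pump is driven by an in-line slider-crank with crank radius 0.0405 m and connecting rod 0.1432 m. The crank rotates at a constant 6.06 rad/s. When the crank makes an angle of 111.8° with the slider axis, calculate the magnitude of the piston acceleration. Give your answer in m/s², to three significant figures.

ω = 6.06 rad/s
x(θ) = r cosθ + √(L² − r² sin²θ); with ω constant, a = ω²·d²x/dθ².
d²x/dθ² = −r cosθ − r²(cos2θ)/√u − r⁴ sin²2θ/(4u^{3/2}),  u = L² − r² sin²θ = 0.0190922 m².
Substituting r = 0.0405 m, L = 0.1432 m, θ = 111.8°: d²x/dθ² = +0.023516 m.
a = ω²·d²x/dθ² = (6.06)²·(+0.023516) = +0.86358 m/s²;  |a| = 0.86358 m/s².

0.864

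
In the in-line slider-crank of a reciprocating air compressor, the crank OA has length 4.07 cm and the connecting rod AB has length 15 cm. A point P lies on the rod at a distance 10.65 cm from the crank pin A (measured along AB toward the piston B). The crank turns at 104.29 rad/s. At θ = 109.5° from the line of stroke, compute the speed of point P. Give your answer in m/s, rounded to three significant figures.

3.76

ω = 104.3 rad/s.  Crank-pin speed |V_A| = rω = 4.2446 m/s, perpendicular to OA.
Rod angle: sinφ = −(r/L) sinθ ⇒ φ = -14.819°; ω_rod = −rω cosθ/√(L²−r²sin²θ) = +9.7709 rad/s.
V_P = V_A + ω_rod × AP, with AP = 0.1065 m along the rod.
Components: V_Px = −rω sinθ − a·ω_rod·sinφ = -3.735 m/s;  V_Py = rω cosθ + a·ω_rod·cosφ = -0.41089 m/s.
|V_P| = √(V_Px² + V_Py²) = 3.7575 m/s.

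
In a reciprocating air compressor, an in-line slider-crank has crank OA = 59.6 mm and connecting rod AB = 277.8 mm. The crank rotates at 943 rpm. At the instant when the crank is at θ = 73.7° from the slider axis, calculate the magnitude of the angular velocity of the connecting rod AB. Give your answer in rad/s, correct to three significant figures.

ω = 98.75 rad/s (converted from 943 rpm).
The rod makes angle φ with the slider axis where L sinφ = r sinθ; differentiating, L cosφ·φ̇ = r ω cosθ.
L cosφ = √(L² − r² sin²θ) = 0.27185 m.
|ω_rod| = r ω |cosθ| / √(L² − r² sin²θ) = 0.0596·98.75·0.28067/0.27185 = 6.0765 rad/s.

6.08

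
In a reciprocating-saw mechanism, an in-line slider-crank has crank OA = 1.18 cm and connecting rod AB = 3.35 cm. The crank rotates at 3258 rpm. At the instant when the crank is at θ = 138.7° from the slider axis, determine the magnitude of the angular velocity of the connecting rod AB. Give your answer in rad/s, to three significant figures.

92.8

ω = 341.2 rad/s (converted from 3258 rpm).
The rod makes angle φ with the slider axis where L sinφ = r sinθ; differentiating, L cosφ·φ̇ = r ω cosθ.
L cosφ = √(L² − r² sin²θ) = 0.032582 m.
|ω_rod| = r ω |cosθ| / √(L² − r² sin²θ) = 0.0118·341.2·0.75126/0.032582 = 92.827 rad/s.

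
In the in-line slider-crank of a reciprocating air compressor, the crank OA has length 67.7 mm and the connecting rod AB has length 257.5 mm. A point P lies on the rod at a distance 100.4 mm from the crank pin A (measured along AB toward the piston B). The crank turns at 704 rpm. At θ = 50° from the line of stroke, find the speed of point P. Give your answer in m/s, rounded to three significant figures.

4.53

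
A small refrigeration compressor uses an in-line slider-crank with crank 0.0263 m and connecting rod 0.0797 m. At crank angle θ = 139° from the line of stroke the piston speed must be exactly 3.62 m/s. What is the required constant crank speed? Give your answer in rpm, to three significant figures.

2690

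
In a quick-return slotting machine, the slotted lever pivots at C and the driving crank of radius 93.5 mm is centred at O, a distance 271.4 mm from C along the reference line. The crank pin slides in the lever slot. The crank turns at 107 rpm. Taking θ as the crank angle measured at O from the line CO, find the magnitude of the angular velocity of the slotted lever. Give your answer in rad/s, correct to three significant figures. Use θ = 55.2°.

ω = 11.21 rad/s (from 107 rpm).
Crank pin A relative to C: A = (d + r cosθ, r sinθ); lever angle φ = atan2(r sinθ, d + r cosθ).
Differentiating tanφ: φ̇ = rω(d cosθ + r)/(d² + r² + 2dr cosθ).
d² + r² + 2dr cosθ = |CA|² = 0.111365 m²;  d cosθ + r = +0.24839 m.
|ω_lever| = |0.0935·11.21·+0.24839| / 0.111365 = 2.3368 rad/s.

2.34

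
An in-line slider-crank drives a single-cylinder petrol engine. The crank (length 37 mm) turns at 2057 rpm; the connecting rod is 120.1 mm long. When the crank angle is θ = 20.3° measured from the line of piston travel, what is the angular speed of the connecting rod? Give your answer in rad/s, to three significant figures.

ω = 215.4 rad/s (converted from 2057 rpm).
The rod makes angle φ with the slider axis where L sinφ = r sinθ; differentiating, L cosφ·φ̇ = r ω cosθ.
L cosφ = √(L² − r² sin²θ) = 0.11941 m.
|ω_rod| = r ω |cosθ| / √(L² − r² sin²θ) = 0.037·215.4·0.93789/0.11941 = 62.599 rad/s.

62.6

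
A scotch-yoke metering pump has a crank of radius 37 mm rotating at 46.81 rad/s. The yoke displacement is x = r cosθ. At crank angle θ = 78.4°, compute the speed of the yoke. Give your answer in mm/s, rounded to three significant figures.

ω = 46.81 rad/s
x = r cosθ ⇒ ẋ = −rω sinθ.
|v| = rω|sinθ| = 0.037·46.81·|sin 78.4°| = 1.6966 m/s = 1696.6 mm/s.

1700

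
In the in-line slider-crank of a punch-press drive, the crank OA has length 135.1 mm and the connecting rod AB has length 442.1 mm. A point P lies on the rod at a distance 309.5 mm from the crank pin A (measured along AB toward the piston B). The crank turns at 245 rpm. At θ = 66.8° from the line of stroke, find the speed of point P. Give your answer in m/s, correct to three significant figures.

3.49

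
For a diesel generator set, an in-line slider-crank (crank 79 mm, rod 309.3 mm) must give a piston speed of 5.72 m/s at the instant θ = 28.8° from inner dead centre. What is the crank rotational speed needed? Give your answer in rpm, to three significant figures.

1170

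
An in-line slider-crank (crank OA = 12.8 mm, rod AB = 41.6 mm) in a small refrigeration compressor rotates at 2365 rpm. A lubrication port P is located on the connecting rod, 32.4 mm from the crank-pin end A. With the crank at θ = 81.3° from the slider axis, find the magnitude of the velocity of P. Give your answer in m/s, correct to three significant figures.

3.25

ω = 247.7 rad/s.  Crank-pin speed |V_A| = rω = 3.1701 m/s, perpendicular to OA.
Rod angle: sinφ = −(r/L) sinθ ⇒ φ = -17.707°; ω_rod = −rω cosθ/√(L²−r²sin²θ) = -12.1 rad/s.
V_P = V_A + ω_rod × AP, with AP = 0.0324 m along the rod.
Components: V_Px = −rω sinθ − a·ω_rod·sinφ = -3.2528 m/s;  V_Py = rω cosθ + a·ω_rod·cosφ = +0.10605 m/s.
|V_P| = √(V_Px² + V_Py²) = 3.2546 m/s.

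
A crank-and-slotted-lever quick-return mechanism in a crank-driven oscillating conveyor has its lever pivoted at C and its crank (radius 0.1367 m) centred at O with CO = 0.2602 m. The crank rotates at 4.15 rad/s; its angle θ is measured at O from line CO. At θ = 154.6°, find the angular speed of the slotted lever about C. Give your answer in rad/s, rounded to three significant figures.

2.52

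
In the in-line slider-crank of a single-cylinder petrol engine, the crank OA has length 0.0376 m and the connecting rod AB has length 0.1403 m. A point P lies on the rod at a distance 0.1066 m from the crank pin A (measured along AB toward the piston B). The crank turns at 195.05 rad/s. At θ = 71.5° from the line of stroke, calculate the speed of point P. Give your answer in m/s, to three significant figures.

ω = 195.1 rad/s.  Crank-pin speed |V_A| = rω = 7.3339 m/s, perpendicular to OA.
Rod angle: sinφ = −(r/L) sinθ ⇒ φ = -14.723°; ω_rod = −rω cosθ/√(L²−r²sin²θ) = -17.15 rad/s.
V_P = V_A + ω_rod × AP, with AP = 0.1066 m along the rod.
Components: V_Px = −rω sinθ − a·ω_rod·sinφ = -7.4195 m/s;  V_Py = rω cosθ + a·ω_rod·cosφ = +0.55896 m/s.
|V_P| = √(V_Px² + V_Py²) = 7.4405 m/s.

7.44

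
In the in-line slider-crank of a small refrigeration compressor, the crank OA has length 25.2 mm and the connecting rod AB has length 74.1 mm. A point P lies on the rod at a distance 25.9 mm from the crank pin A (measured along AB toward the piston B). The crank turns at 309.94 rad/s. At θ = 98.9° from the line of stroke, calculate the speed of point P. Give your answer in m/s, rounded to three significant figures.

7.61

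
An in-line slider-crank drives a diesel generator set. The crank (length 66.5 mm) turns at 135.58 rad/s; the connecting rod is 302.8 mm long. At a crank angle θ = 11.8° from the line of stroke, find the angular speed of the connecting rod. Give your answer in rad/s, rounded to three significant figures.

ω = 135.6 rad/s
The rod makes angle φ with the slider axis where L sinφ = r sinθ; differentiating, L cosφ·φ̇ = r ω cosθ.
L cosφ = √(L² − r² sin²θ) = 0.30249 m.
|ω_rod| = r ω |cosθ| / √(L² − r² sin²θ) = 0.0665·135.6·0.97887/0.30249 = 29.176 rad/s.

29.2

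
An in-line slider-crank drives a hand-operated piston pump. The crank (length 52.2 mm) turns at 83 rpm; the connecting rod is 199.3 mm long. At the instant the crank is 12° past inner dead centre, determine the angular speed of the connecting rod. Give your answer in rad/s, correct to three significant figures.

ω = 8.692 rad/s (converted from 83 rpm).
The rod makes angle φ with the slider axis where L sinφ = r sinθ; differentiating, L cosφ·φ̇ = r ω cosθ.
L cosφ = √(L² − r² sin²θ) = 0.199 m.
|ω_rod| = r ω |cosθ| / √(L² − r² sin²θ) = 0.0522·8.692·0.97815/0.199 = 2.2301 rad/s.

2.23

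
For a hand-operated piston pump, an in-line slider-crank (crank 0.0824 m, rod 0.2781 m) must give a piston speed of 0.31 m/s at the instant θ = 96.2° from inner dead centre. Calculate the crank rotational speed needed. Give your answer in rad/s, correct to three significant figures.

For an in-line slider-crank, |v_piston| = rω|sinθ|·[1 + r cosθ/√(L² − r² sin²θ)].
With r = 0.0824 m, L = 0.2781 m, θ = 96.2°: the bracketed kinematic factor |dx/dθ| = 0.079175 m.
ω = v/|dx/dθ| = 0.31/0.079175 = 3.9154 rad/s.

3.92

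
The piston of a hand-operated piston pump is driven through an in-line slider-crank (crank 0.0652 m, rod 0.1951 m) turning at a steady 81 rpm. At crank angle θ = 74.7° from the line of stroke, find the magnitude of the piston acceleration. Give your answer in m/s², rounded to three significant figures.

0.174

ω = 2π·81/60 = 8.482 rad/s
x(θ) = r cosθ + √(L² − r² sin²θ); with ω constant, a = ω²·d²x/dθ².
d²x/dθ² = −r cosθ − r²(cos2θ)/√u − r⁴ sin²2θ/(4u^{3/2}),  u = L² − r² sin²θ = 0.034109 m².
Substituting r = 0.0652 m, L = 0.1951 m, θ = 74.7°: d²x/dθ² = +0.0024219 m.
a = ω²·d²x/dθ² = (8.482)²·(+0.0024219) = +0.17425 m/s²;  |a| = 0.17425 m/s².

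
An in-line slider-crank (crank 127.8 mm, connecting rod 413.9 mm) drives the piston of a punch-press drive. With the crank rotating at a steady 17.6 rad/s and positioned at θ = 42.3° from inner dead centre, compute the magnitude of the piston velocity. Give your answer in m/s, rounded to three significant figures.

ω = 17.6 rad/s
For an in-line slider-crank, x = r cosθ + √(L² − r² sin²θ), so v = −rω sinθ·[1 + r cosθ/√(L² − r² sin²θ)].
With r = 0.1278 m, L = 0.4139 m, θ = 42.3°: √(L² − r² sin²θ) = 0.40486 m.
v = −0.1278·17.6·0.67301·[1 + 0.1278·0.73963/0.40486] = -1.8672 m/s.
|v| = 1.8672 m/s.

1.87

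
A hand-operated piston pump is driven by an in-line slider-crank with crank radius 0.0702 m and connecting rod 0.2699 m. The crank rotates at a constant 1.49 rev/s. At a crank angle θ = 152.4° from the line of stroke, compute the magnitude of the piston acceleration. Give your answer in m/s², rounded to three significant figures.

4.51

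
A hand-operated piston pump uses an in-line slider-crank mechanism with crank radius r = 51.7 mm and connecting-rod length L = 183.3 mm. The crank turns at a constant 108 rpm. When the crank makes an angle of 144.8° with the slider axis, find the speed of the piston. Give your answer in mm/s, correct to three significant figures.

ω = 2π·108/60 = 11.31 rad/s
For an in-line slider-crank, x = r cosθ + √(L² − r² sin²θ), so v = −rω sinθ·[1 + r cosθ/√(L² − r² sin²θ)].
With r = 0.0517 m, L = 0.1833 m, θ = 144.8°: √(L² − r² sin²θ) = 0.18086 m.
v = −0.0517·11.31·0.57643·[1 + 0.0517·-0.81714/0.18086] = -0.25832 m/s.
|v| = 0.25832 m/s = 258.32 mm/s.

258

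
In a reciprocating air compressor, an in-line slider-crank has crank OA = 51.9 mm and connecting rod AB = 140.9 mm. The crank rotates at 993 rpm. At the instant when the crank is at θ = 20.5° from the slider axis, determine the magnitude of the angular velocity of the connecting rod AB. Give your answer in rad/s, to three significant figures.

36.2

ω = 104 rad/s (converted from 993 rpm).
The rod makes angle φ with the slider axis where L sinφ = r sinθ; differentiating, L cosφ·φ̇ = r ω cosθ.
L cosφ = √(L² − r² sin²θ) = 0.13972 m.
|ω_rod| = r ω |cosθ| / √(L² − r² sin²θ) = 0.0519·104·0.93667/0.13972 = 36.18 rad/s.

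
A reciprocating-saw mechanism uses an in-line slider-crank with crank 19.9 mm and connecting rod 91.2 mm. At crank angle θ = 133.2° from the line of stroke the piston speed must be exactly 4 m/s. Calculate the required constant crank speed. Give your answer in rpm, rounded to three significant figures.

For an in-line slider-crank, |v_piston| = rω|sinθ|·[1 + r cosθ/√(L² − r² sin²θ)].
With r = 0.0199 m, L = 0.0912 m, θ = 133.2°: the bracketed kinematic factor |dx/dθ| = 0.012312 m.
ω = v/|dx/dθ| = 4/0.012312 = 324.89 rad/s.
N = 60ω/(2π) = 3102.5 rpm.

3100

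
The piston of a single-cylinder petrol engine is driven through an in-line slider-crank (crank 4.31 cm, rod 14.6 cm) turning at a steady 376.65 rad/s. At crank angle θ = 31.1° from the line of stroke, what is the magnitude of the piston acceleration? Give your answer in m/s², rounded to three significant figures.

ω = 376.6 rad/s
x(θ) = r cosθ + √(L² − r² sin²θ); with ω constant, a = ω²·d²x/dθ².
d²x/dθ² = −r cosθ − r²(cos2θ)/√u − r⁴ sin²2θ/(4u^{3/2}),  u = L² − r² sin²θ = 0.0208204 m².
Substituting r = 0.0431 m, L = 0.146 m, θ = 31.1°: d²x/dθ² = -0.043134 m.
a = ω²·d²x/dθ² = (376.6)²·(-0.043134) = -6119.2 m/s²;  |a| = 6119.2 m/s².

6120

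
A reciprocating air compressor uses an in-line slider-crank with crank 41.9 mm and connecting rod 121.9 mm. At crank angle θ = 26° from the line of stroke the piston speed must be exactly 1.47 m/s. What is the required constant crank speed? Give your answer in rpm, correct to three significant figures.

582

For an in-line slider-crank, |v_piston| = rω|sinθ|·[1 + r cosθ/√(L² − r² sin²θ)].
With r = 0.0419 m, L = 0.1219 m, θ = 26°: the bracketed kinematic factor |dx/dθ| = 0.024108 m.
ω = v/|dx/dθ| = 1.47/0.024108 = 60.976 rad/s.
N = 60ω/(2π) = 582.28 rpm.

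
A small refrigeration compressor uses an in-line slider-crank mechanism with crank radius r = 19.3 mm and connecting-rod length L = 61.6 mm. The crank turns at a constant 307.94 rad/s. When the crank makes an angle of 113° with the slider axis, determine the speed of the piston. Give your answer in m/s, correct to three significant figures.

4.77

ω = 307.9 rad/s
For an in-line slider-crank, x = r cosθ + √(L² − r² sin²θ), so v = −rω sinθ·[1 + r cosθ/√(L² − r² sin²θ)].
With r = 0.0193 m, L = 0.0616 m, θ = 113°: √(L² − r² sin²θ) = 0.058983 m.
v = −0.0193·307.9·0.92050·[1 + 0.0193·-0.39073/0.058983] = -4.7713 m/s.
|v| = 4.7713 m/s.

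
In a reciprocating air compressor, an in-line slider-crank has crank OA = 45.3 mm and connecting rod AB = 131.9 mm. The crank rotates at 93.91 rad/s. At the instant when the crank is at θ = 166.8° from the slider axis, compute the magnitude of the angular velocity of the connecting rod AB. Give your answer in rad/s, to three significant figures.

31.5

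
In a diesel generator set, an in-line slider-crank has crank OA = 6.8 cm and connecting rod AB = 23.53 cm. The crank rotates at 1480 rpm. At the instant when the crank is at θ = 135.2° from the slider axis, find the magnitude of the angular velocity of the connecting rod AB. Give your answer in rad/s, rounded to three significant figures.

ω = 155 rad/s (converted from 1480 rpm).
The rod makes angle φ with the slider axis where L sinφ = r sinθ; differentiating, L cosφ·φ̇ = r ω cosθ.
L cosφ = √(L² − r² sin²θ) = 0.23037 m.
|ω_rod| = r ω |cosθ| / √(L² − r² sin²θ) = 0.068·155·0.70957/0.23037 = 32.462 rad/s.

32.5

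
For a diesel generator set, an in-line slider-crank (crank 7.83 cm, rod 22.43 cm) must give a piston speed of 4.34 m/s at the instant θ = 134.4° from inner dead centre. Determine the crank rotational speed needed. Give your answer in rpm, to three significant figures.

991

For an in-line slider-crank, |v_piston| = rω|sinθ|·[1 + r cosθ/√(L² − r² sin²θ)].
With r = 0.0783 m, L = 0.2243 m, θ = 134.4°: the bracketed kinematic factor |dx/dθ| = 0.041834 m.
ω = v/|dx/dθ| = 4.34/0.041834 = 103.74 rad/s.
N = 60ω/(2π) = 990.69 rpm.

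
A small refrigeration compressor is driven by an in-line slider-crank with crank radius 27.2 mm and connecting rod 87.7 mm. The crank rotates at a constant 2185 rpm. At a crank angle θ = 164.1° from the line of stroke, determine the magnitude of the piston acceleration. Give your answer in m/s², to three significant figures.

990

ω = 2π·2185/60 = 228.8 rad/s
x(θ) = r cosθ + √(L² − r² sin²θ); with ω constant, a = ω²·d²x/dθ².
d²x/dθ² = −r cosθ − r²(cos2θ)/√u − r⁴ sin²2θ/(4u^{3/2}),  u = L² − r² sin²θ = 0.00763576 m².
Substituting r = 0.0272 m, L = 0.0877 m, θ = 164.1°: d²x/dθ² = +0.018907 m.
a = ω²·d²x/dθ² = (228.8)²·(+0.018907) = +989.86 m/s²;  |a| = 989.86 m/s².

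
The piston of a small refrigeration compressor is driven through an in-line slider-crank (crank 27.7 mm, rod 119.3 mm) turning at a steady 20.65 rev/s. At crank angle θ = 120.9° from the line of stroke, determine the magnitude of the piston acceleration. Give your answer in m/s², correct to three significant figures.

290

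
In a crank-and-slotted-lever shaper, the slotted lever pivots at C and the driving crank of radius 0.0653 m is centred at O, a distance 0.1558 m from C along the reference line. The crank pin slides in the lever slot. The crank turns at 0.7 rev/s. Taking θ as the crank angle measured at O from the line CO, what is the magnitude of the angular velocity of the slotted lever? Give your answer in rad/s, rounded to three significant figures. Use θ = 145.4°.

ω = 4.398 rad/s (from 0.7 rev/s).
Crank pin A relative to C: A = (d + r cosθ, r sinθ); lever angle φ = atan2(r sinθ, d + r cosθ).
Differentiating tanφ: φ̇ = rω(d cosθ + r)/(d² + r² + 2dr cosθ).
d² + r² + 2dr cosθ = |CA|² = 0.011789 m²;  d cosθ + r = -0.062945 m.
|ω_lever| = |0.0653·4.398·-0.062945| / 0.011789 = 1.5335 rad/s.

1.53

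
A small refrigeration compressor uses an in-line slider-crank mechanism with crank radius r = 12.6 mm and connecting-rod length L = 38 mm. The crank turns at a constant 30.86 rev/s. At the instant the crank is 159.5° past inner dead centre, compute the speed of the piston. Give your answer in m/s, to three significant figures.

ω = 2π·30.9 = 193.9 rad/s
For an in-line slider-crank, x = r cosθ + √(L² − r² sin²θ), so v = −rω sinθ·[1 + r cosθ/√(L² − r² sin²θ)].
With r = 0.0126 m, L = 0.038 m, θ = 159.5°: √(L² − r² sin²θ) = 0.037743 m.
v = −0.0126·193.9·0.35021·[1 + 0.0126·-0.93667/0.037743] = -0.58806 m/s.
|v| = 0.58806 m/s.

0.588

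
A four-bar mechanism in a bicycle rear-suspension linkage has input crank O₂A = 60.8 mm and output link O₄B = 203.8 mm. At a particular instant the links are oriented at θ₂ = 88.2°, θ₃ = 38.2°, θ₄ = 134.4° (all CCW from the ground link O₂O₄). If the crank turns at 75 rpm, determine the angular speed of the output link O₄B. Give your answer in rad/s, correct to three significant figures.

1.81

ω₂ = 7.854 rad/s (from 75 rpm).
Differentiating the loop-closure r₂e^{iθ₂}+r₃e^{iθ₃}=r₁+r₄e^{iθ₄} gives r₂ω₂e^{iθ₂}+r₃ω₃e^{iθ₃}=r₄ω₄e^{iθ₄}.
Eliminating the other unknown: ω₄ = r₂ω₂ sin(θ₂−θ₃) / [r₄ sin(θ₄−θ₃)].
Numerator sine = +0.76604; denominator sine = +0.99415.
Result = 0.0608·7.854·(+0.76604) / (0.2038·(+0.99415)) = +1.8055 rad/s; magnitude 1.8055 rad/s.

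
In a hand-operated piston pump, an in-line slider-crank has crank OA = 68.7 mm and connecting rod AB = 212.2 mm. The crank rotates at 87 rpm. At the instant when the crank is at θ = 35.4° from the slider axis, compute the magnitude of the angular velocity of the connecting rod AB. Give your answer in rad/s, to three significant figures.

2.45

ω = 9.111 rad/s (converted from 87 rpm).
The rod makes angle φ with the slider axis where L sinφ = r sinθ; differentiating, L cosφ·φ̇ = r ω cosθ.
L cosφ = √(L² − r² sin²θ) = 0.20843 m.
|ω_rod| = r ω |cosθ| / √(L² − r² sin²θ) = 0.0687·9.111·0.81513/0.20843 = 2.4477 rad/s.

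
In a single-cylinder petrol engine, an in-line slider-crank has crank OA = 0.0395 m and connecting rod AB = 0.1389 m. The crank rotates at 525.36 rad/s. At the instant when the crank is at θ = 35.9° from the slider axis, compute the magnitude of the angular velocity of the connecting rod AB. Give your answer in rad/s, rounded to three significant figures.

123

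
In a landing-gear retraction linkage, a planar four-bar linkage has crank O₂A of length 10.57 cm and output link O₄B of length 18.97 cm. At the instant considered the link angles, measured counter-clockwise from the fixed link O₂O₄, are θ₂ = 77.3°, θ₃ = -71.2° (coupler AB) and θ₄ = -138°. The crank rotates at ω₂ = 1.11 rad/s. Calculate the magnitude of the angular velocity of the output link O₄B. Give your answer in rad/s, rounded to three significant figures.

0.352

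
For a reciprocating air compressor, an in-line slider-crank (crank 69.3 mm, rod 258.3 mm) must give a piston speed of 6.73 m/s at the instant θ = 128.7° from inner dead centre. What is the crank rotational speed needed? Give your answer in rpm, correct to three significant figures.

1430

For an in-line slider-crank, |v_piston| = rω|sinθ|·[1 + r cosθ/√(L² − r² sin²θ)].
With r = 0.0693 m, L = 0.2583 m, θ = 128.7°: the bracketed kinematic factor |dx/dθ| = 0.044806 m.
ω = v/|dx/dθ| = 6.73/0.044806 = 150.2 rad/s.
N = 60ω/(2π) = 1434.3 rpm.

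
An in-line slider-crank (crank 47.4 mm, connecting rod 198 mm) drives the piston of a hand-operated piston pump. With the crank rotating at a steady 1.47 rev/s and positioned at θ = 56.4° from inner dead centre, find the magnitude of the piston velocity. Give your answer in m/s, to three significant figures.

0.414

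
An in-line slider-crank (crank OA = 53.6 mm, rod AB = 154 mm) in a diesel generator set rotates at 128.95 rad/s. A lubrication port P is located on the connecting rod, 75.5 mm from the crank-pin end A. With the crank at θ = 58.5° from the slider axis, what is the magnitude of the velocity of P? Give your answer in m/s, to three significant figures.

6.70

ω = 128.9 rad/s.  Crank-pin speed |V_A| = rω = 6.9117 m/s, perpendicular to OA.
Rod angle: sinφ = −(r/L) sinθ ⇒ φ = -17.263°; ω_rod = −rω cosθ/√(L²−r²sin²θ) = -24.557 rad/s.
V_P = V_A + ω_rod × AP, with AP = 0.0755 m along the rod.
Components: V_Px = −rω sinθ − a·ω_rod·sinφ = -6.4434 m/s;  V_Py = rω cosθ + a·ω_rod·cosφ = +1.8409 m/s.
|V_P| = √(V_Px² + V_Py²) = 6.7012 m/s.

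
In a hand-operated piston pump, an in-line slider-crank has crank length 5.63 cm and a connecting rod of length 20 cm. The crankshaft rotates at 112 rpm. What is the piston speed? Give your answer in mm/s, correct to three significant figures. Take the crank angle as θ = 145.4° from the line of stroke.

287

ω = 2π·112/60 = 11.73 rad/s
For an in-line slider-crank, x = r cosθ + √(L² − r² sin²θ), so v = −rω sinθ·[1 + r cosθ/√(L² − r² sin²θ)].
With r = 0.0563 m, L = 0.2 m, θ = 145.4°: √(L² − r² sin²θ) = 0.19743 m.
v = −0.0563·11.73·0.56784·[1 + 0.0563·-0.82314/0.19743] = -0.28694 m/s.
|v| = 0.28694 m/s = 286.94 mm/s.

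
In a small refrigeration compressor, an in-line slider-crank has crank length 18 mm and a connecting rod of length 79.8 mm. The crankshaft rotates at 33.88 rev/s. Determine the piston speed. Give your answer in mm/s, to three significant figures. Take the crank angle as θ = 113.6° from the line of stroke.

ω = 2π·33.9 = 212.9 rad/s
For an in-line slider-crank, x = r cosθ + √(L² − r² sin²θ), so v = −rω sinθ·[1 + r cosθ/√(L² − r² sin²θ)].
With r = 0.018 m, L = 0.0798 m, θ = 113.6°: √(L² − r² sin²θ) = 0.078077 m.
v = −0.018·212.9·0.91636·[1 + 0.018·-0.40035/0.078077] = -3.1872 m/s.
|v| = 3.1872 m/s = 3187.2 mm/s.

3190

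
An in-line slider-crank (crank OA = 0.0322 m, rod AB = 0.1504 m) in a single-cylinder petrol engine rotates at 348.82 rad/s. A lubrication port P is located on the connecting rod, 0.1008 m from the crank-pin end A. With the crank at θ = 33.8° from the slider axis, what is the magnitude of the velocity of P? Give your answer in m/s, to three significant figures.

ω = 348.8 rad/s.  Crank-pin speed |V_A| = rω = 11.232 m/s, perpendicular to OA.
Rod angle: sinφ = −(r/L) sinθ ⇒ φ = -6.840°; ω_rod = −rω cosθ/√(L²−r²sin²θ) = -62.504 rad/s.
V_P = V_A + ω_rod × AP, with AP = 0.1008 m along the rod.
Components: V_Px = −rω sinθ − a·ω_rod·sinφ = -6.9987 m/s;  V_Py = rω cosθ + a·ω_rod·cosφ = +3.0781 m/s.
|V_P| = √(V_Px² + V_Py²) = 7.6457 m/s.

7.65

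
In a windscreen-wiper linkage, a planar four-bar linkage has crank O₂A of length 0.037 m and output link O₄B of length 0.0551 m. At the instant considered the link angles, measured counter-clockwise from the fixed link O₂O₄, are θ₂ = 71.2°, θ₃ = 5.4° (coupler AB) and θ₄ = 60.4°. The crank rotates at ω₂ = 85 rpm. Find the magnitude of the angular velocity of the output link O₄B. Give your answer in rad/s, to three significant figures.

6.66

ω₂ = 8.901 rad/s (from 85 rpm).
Differentiating the loop-closure r₂e^{iθ₂}+r₃e^{iθ₃}=r₁+r₄e^{iθ₄} gives r₂ω₂e^{iθ₂}+r₃ω₃e^{iθ₃}=r₄ω₄e^{iθ₄}.
Eliminating the other unknown: ω₄ = r₂ω₂ sin(θ₂−θ₃) / [r₄ sin(θ₄−θ₃)].
Numerator sine = +0.91212; denominator sine = +0.81915.
Result = 0.037·8.901·(+0.91212) / (0.0551·(+0.81915)) = +6.6556 rad/s; magnitude 6.6556 rad/s.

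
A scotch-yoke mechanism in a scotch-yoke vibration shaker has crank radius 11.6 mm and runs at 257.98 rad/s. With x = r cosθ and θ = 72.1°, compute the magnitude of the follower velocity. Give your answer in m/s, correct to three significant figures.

2.85

ω = 258 rad/s
x = r cosθ ⇒ ẋ = −rω sinθ.
|v| = rω|sinθ| = 0.0116·258·|sin 72.1°| = 2.8477 m/s.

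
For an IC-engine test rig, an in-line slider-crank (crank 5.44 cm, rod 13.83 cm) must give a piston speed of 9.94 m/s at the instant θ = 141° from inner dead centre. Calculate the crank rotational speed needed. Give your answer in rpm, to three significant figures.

4050

For an in-line slider-crank, |v_piston| = rω|sinθ|·[1 + r cosθ/√(L² − r² sin²θ)].
With r = 0.0544 m, L = 0.1383 m, θ = 141°: the bracketed kinematic factor |dx/dθ| = 0.023434 m.
ω = v/|dx/dθ| = 9.94/0.023434 = 424.18 rad/s.
N = 60ω/(2π) = 4050.6 rpm.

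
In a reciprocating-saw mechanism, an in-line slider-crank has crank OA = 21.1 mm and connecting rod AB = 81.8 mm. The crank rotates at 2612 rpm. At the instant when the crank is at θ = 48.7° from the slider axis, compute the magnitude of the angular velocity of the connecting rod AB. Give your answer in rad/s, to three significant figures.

ω = 273.5 rad/s (converted from 2612 rpm).
The rod makes angle φ with the slider axis where L sinφ = r sinθ; differentiating, L cosφ·φ̇ = r ω cosθ.
L cosφ = √(L² − r² sin²θ) = 0.080249 m.
|ω_rod| = r ω |cosθ| / √(L² − r² sin²θ) = 0.0211·273.5·0.66000/0.080249 = 47.467 rad/s.

47.5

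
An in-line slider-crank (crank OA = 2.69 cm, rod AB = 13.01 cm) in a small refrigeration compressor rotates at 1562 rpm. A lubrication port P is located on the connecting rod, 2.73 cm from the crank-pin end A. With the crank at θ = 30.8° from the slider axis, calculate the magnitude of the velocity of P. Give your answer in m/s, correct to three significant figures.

ω = 163.6 rad/s.  Crank-pin speed |V_A| = rω = 4.4001 m/s, perpendicular to OA.
Rod angle: sinφ = −(r/L) sinθ ⇒ φ = -6.077°; ω_rod = −rω cosθ/√(L²−r²sin²θ) = -29.215 rad/s.
V_P = V_A + ω_rod × AP, with AP = 0.0273 m along the rod.
Components: V_Px = −rω sinθ − a·ω_rod·sinφ = -2.3375 m/s;  V_Py = rω cosθ + a·ω_rod·cosφ = +2.9864 m/s.
|V_P| = √(V_Px² + V_Py²) = 3.7924 m/s.

3.79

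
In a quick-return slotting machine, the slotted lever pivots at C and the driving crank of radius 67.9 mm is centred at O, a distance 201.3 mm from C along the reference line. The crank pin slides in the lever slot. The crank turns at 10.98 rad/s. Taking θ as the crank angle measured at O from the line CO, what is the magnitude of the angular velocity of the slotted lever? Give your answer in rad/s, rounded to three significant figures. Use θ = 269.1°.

ω = 10.98 rad/s
Crank pin A relative to C: A = (d + r cosθ, r sinθ); lever angle φ = atan2(r sinθ, d + r cosθ).
Differentiating tanφ: φ̇ = rω(d cosθ + r)/(d² + r² + 2dr cosθ).
d² + r² + 2dr cosθ = |CA|² = 0.0447027 m²;  d cosθ + r = +0.064738 m.
|ω_lever| = |0.0679·10.98·+0.064738| / 0.0447027 = 1.0797 rad/s.

1.08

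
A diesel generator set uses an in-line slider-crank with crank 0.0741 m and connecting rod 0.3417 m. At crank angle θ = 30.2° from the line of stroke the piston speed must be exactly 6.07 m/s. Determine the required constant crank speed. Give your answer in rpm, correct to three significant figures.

1310

For an in-line slider-crank, |v_piston| = rω|sinθ|·[1 + r cosθ/√(L² − r² sin²θ)].
With r = 0.0741 m, L = 0.3417 m, θ = 30.2°: the bracketed kinematic factor |dx/dθ| = 0.044302 m.
ω = v/|dx/dθ| = 6.07/0.044302 = 137.02 rad/s.
N = 60ω/(2π) = 1308.4 rpm.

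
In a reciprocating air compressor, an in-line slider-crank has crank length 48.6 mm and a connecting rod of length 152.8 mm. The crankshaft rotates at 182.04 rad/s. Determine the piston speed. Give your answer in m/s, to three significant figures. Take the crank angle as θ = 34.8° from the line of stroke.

6.39

ω = 182 rad/s
For an in-line slider-crank, x = r cosθ + √(L² − r² sin²θ), so v = −rω sinθ·[1 + r cosθ/√(L² − r² sin²θ)].
With r = 0.0486 m, L = 0.1528 m, θ = 34.8°: √(L² − r² sin²θ) = 0.15026 m.
v = −0.0486·182·0.57071·[1 + 0.0486·0.82115/0.15026] = -6.3902 m/s.
|v| = 6.3902 m/s.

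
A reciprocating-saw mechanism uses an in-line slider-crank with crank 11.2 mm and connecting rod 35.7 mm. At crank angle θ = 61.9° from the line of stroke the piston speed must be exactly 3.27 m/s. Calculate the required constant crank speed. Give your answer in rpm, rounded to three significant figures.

For an in-line slider-crank, |v_piston| = rω|sinθ|·[1 + r cosθ/√(L² − r² sin²θ)].
With r = 0.0112 m, L = 0.0357 m, θ = 61.9°: the bracketed kinematic factor |dx/dθ| = 0.011399 m.
ω = v/|dx/dθ| = 3.27/0.011399 = 286.87 rad/s.
N = 60ω/(2π) = 2739.4 rpm.

2740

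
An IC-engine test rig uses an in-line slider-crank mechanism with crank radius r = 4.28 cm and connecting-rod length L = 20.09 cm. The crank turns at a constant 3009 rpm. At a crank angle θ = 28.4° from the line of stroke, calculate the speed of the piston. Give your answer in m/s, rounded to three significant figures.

ω = 2π·3009/60 = 315.1 rad/s
For an in-line slider-crank, x = r cosθ + √(L² − r² sin²θ), so v = −rω sinθ·[1 + r cosθ/√(L² − r² sin²θ)].
With r = 0.0428 m, L = 0.2009 m, θ = 28.4°: √(L² − r² sin²θ) = 0.19987 m.
v = −0.0428·315.1·0.47562·[1 + 0.0428·0.87965/0.19987] = -7.6227 m/s.
|v| = 7.6227 m/s.

7.62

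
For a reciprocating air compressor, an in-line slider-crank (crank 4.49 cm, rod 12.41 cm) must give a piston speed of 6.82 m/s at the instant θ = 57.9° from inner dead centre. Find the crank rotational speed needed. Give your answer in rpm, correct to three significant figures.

For an in-line slider-crank, |v_piston| = rω|sinθ|·[1 + r cosθ/√(L² − r² sin²θ)].
With r = 0.0449 m, L = 0.1241 m, θ = 57.9°: the bracketed kinematic factor |dx/dθ| = 0.045718 m.
ω = v/|dx/dθ| = 6.82/0.045718 = 149.17 rad/s.
N = 60ω/(2π) = 1424.5 rpm.

1420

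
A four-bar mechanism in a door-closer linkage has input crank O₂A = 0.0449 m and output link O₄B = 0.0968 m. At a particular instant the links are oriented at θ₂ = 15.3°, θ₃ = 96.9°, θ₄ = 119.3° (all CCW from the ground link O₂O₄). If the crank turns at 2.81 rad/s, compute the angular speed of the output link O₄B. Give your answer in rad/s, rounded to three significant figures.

ω₂ = 2.81 rad/s
Differentiating the loop-closure r₂e^{iθ₂}+r₃e^{iθ₃}=r₁+r₄e^{iθ₄} gives r₂ω₂e^{iθ₂}+r₃ω₃e^{iθ₃}=r₄ω₄e^{iθ₄}.
Eliminating the other unknown: ω₄ = r₂ω₂ sin(θ₂−θ₃) / [r₄ sin(θ₄−θ₃)].
Numerator sine = -0.98927; denominator sine = +0.38107.
Result = 0.0449·2.81·(-0.98927) / (0.0968·(+0.38107)) = -3.3837 rad/s; magnitude 3.3837 rad/s.

3.38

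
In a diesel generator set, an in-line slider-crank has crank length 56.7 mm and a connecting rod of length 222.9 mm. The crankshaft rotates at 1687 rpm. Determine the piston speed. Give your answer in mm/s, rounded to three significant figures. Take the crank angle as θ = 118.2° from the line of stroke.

7740

ω = 2π·1687/60 = 176.7 rad/s
For an in-line slider-crank, x = r cosθ + √(L² − r² sin²θ), so v = −rω sinθ·[1 + r cosθ/√(L² − r² sin²θ)].
With r = 0.0567 m, L = 0.2229 m, θ = 118.2°: √(L² − r² sin²θ) = 0.21723 m.
v = −0.0567·176.7·0.88130·[1 + 0.0567·-0.47255/0.21723] = -7.7389 m/s.
|v| = 7.7389 m/s = 7738.9 mm/s.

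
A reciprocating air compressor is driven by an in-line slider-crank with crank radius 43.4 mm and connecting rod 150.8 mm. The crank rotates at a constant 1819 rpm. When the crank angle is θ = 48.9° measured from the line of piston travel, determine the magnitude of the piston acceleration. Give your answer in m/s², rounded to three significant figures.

982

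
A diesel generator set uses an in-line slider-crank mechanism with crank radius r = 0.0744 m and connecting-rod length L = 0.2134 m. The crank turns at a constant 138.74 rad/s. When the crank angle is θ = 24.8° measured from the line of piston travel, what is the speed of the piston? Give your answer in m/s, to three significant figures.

5.71

ω = 138.7 rad/s
For an in-line slider-crank, x = r cosθ + √(L² − r² sin²θ), so v = −rω sinθ·[1 + r cosθ/√(L² − r² sin²θ)].
With r = 0.0744 m, L = 0.2134 m, θ = 24.8°: √(L² − r² sin²θ) = 0.21111 m.
v = −0.0744·138.7·0.41945·[1 + 0.0744·0.90778/0.21111] = -5.7149 m/s.
|v| = 5.7149 m/s.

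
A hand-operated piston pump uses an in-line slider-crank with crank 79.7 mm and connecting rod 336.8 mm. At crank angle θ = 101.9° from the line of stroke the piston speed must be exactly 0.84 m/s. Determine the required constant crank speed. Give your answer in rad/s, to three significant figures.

11.3

For an in-line slider-crank, |v_piston| = rω|sinθ|·[1 + r cosθ/√(L² − r² sin²θ)].
With r = 0.0797 m, L = 0.3368 m, θ = 101.9°: the bracketed kinematic factor |dx/dθ| = 0.074075 m.
ω = v/|dx/dθ| = 0.84/0.074075 = 11.34 rad/s.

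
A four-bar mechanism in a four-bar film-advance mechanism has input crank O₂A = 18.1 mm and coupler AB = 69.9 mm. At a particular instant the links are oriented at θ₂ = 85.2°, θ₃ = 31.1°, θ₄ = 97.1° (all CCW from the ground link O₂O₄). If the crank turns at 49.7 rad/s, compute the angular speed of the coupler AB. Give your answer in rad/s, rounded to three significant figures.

2.90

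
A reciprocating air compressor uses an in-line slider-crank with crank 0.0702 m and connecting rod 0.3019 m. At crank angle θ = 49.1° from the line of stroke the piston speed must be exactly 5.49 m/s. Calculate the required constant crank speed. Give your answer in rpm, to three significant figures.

For an in-line slider-crank, |v_piston| = rω|sinθ|·[1 + r cosθ/√(L² − r² sin²θ)].
With r = 0.0702 m, L = 0.3019 m, θ = 49.1°: the bracketed kinematic factor |dx/dθ| = 0.061267 m.
ω = v/|dx/dθ| = 5.49/0.061267 = 89.608 rad/s.
N = 60ω/(2π) = 855.69 rpm.

856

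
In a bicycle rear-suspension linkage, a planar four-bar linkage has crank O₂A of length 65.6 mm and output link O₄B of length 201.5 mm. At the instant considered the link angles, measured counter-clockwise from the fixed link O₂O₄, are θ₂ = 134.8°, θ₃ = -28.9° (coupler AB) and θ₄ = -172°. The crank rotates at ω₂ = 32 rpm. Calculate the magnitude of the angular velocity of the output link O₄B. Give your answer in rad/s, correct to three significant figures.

ω₂ = 3.351 rad/s (from 32 rpm).
Differentiating the loop-closure r₂e^{iθ₂}+r₃e^{iθ₃}=r₁+r₄e^{iθ₄} gives r₂ω₂e^{iθ₂}+r₃ω₃e^{iθ₃}=r₄ω₄e^{iθ₄}.
Eliminating the other unknown: ω₄ = r₂ω₂ sin(θ₂−θ₃) / [r₄ sin(θ₄−θ₃)].
Numerator sine = +0.28067; denominator sine = -0.60042.
Result = 0.0656·3.351·(+0.28067) / (0.2015·(-0.60042)) = -0.50997 rad/s; magnitude 0.50997 rad/s.

0.510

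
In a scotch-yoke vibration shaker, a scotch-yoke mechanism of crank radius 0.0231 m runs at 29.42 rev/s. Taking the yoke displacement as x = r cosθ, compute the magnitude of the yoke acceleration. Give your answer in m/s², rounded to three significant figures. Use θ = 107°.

231

ω = 184.9 rad/s (from 29.42 rev/s).
x = r cosθ ⇒ ẍ = −rω² cosθ (ω constant).
|a| = rω²|cosθ| = 0.0231·(184.9)²·|cos 107°| = 230.78 m/s².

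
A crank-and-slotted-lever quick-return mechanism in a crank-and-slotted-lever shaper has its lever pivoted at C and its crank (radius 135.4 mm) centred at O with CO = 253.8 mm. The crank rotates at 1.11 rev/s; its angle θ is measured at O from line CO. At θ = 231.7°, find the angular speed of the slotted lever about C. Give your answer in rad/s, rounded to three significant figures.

ω = 6.974 rad/s (from 1.11 rev/s).
Crank pin A relative to C: A = (d + r cosθ, r sinθ); lever angle φ = atan2(r sinθ, d + r cosθ).
Differentiating tanφ: φ̇ = rω(d cosθ + r)/(d² + r² + 2dr cosθ).
d² + r² + 2dr cosθ = |CA|² = 0.0401508 m²;  d cosθ + r = -0.0219 m.
|ω_lever| = |0.1354·6.974·-0.0219| / 0.0401508 = 0.51507 rad/s.

0.515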